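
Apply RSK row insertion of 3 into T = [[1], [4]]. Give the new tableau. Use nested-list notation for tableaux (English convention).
[[1, 3], [4]]

3 is larger than every entry of row 1, so it is appended to row 1. The new tableau is [[1, 3], [4]].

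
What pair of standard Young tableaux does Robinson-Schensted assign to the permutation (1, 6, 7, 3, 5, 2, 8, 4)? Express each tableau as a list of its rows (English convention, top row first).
P = [[1, 2, 4, 8], [3, 5], [6, 7]], Q = [[1, 2, 3, 7], [4, 5], [6, 8]]

Insert each entry of the permutation into P by Schensted row insertion, recording in Q the position of each new cell.

After inserting 1: P = [[1]].
After inserting 6: P = [[1, 6]].
After inserting 7: P = [[1, 6, 7]].
After inserting 3: P = [[1, 3, 7], [6]].
After inserting 5: P = [[1, 3, 5], [6, 7]].
After inserting 2: P = [[1, 2, 5], [3, 7], [6]].
After inserting 8: P = [[1, 2, 5, 8], [3, 7], [6]].
After inserting 4: P = [[1, 2, 4, 8], [3, 5], [6, 7]].

So P = [[1, 2, 4, 8], [3, 5], [6, 7]], Q = [[1, 2, 3, 7], [4, 5], [6, 8]].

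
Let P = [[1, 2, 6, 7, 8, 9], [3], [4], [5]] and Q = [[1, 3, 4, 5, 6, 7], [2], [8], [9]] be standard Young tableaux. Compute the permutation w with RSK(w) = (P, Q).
Reverse the RSK construction: for i from n down to 1, find the cell of Q containing i, remove the entry at that cell from P, and reverse-bump it up through P; the value ejected from row 1 is w(i).

Step i=9: Q has 9 at row 4, column 1; remove 5 from row 4 of P and reverse-bump: 5 enters row 3 and ejects 4; 4 enters row 2 and ejects 3; 3 enters row 1 and ejects 2. So w(9) = 2. P is now [[1, 3, 6, 7, 8, 9], [4], [5]].
Step i=8: Q has 8 at row 3, column 1; remove 5 from row 3 of P and reverse-bump: 5 enters row 2 and ejects 4; 4 enters row 1 and ejects 3. So w(8) = 3. P is now [[1, 4, 6, 7, 8, 9], [5]].
Step i=7: Q has 7 at row 1, column 6; remove that cell from P, ejecting 9. So w(7) = 9. P is now [[1, 4, 6, 7, 8], [5]].
Step i=6: Q has 6 at row 1, column 5; remove that cell from P, ejecting 8. So w(6) = 8. P is now [[1, 4, 6, 7], [5]].
Step i=5: Q has 5 at row 1, column 4; remove that cell from P, ejecting 7. So w(5) = 7. P is now [[1, 4, 6], [5]].
Step i=4: Q has 4 at row 1, column 3; remove that cell from P, ejecting 6. So w(4) = 6. P is now [[1, 4], [5]].
Step i=3: Q has 3 at row 1, column 2; remove that cell from P, ejecting 4. So w(3) = 4. P is now [[1], [5]].
Step i=2: Q has 2 at row 2, column 1; remove 5 from row 2 of P and reverse-bump: 5 enters row 1 and ejects 1. So w(2) = 1. P is now [[5]].
Step i=1: Q has 1 at row 1, column 1; remove that cell from P, ejecting 5. So w(1) = 5. P is now [].

So w = 5 1 4 6 7 8 9 3 2.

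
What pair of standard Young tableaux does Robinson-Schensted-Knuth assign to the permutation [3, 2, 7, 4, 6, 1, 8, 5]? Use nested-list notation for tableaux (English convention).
P = [[1, 4, 5, 8], [2, 6], [3, 7]], Q = [[1, 3, 5, 7], [2, 4], [6, 8]]

Insert each entry of the permutation into P by Schensted row insertion, recording in Q the position of each new cell.

After inserting 3: P = [[3]].
After inserting 2: P = [[2], [3]].
After inserting 7: P = [[2, 7], [3]].
After inserting 4: P = [[2, 4], [3, 7]].
After inserting 6: P = [[2, 4, 6], [3, 7]].
After inserting 1: P = [[1, 4, 6], [2, 7], [3]].
After inserting 8: P = [[1, 4, 6, 8], [2, 7], [3]].
After inserting 5: P = [[1, 4, 5, 8], [2, 6], [3, 7]].

So P = [[1, 4, 5, 8], [2, 6], [3, 7]], Q = [[1, 3, 5, 7], [2, 4], [6, 8]].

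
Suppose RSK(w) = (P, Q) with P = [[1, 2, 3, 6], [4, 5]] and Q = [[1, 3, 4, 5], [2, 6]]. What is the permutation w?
Reverse the RSK construction: for i from n down to 1, find the cell of Q containing i, remove the entry at that cell from P, and reverse-bump it up through P; the value ejected from row 1 is w(i).

Step i=6: Q has 6 at row 2, column 2; remove 5 from row 2 of P and reverse-bump: 5 enters row 1 and ejects 3. So w(6) = 3. P is now [[1, 2, 5, 6], [4]].
Step i=5: Q has 5 at row 1, column 4; remove that cell from P, ejecting 6. So w(5) = 6. P is now [[1, 2, 5], [4]].
Step i=4: Q has 4 at row 1, column 3; remove that cell from P, ejecting 5. So w(4) = 5. P is now [[1, 2], [4]].
Step i=3: Q has 3 at row 1, column 2; remove that cell from P, ejecting 2. So w(3) = 2. P is now [[1], [4]].
Step i=2: Q has 2 at row 2, column 1; remove 4 from row 2 of P and reverse-bump: 4 enters row 1 and ejects 1. So w(2) = 1. P is now [[4]].
Step i=1: Q has 1 at row 1, column 1; remove that cell from P, ejecting 4. So w(1) = 4. P is now [].

So w = 4 1 2 5 6 3.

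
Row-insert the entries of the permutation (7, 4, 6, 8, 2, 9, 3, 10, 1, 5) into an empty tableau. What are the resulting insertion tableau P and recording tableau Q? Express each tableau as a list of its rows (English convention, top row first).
Insert each entry of the permutation into P by Schensted row insertion, recording in Q the position of each new cell.

Insert 7: appended to row 1. P = [[7]].
Insert 4: 4 bumps 7 from row 1; 7 starts row 2. P = [[4], [7]].
Insert 6: appended to row 1. P = [[4, 6], [7]].
Insert 8: appended to row 1. P = [[4, 6, 8], [7]].
Insert 2: 2 bumps 4 from row 1; 4 bumps 7 from row 2; 7 starts row 3. P = [[2, 6, 8], [4], [7]].
Insert 9: appended to row 1. P = [[2, 6, 8, 9], [4], [7]].
Insert 3: 3 bumps 6 from row 1; 6 appends to row 2. P = [[2, 3, 8, 9], [4, 6], [7]].
Insert 10: appended to row 1. P = [[2, 3, 8, 9, 10], [4, 6], [7]].
Insert 1: 1 bumps 2 from row 1; 2 bumps 4 from row 2; 4 bumps 7 from row 3; 7 starts row 4. P = [[1, 3, 8, 9, 10], [2, 6], [4], [7]].
Insert 5: 5 bumps 8 from row 1; 8 appends to row 2. P = [[1, 3, 5, 9, 10], [2, 6, 8], [4], [7]].

So P = [[1, 3, 5, 9, 10], [2, 6, 8], [4], [7]], Q = [[1, 3, 4, 6, 8], [2, 7, 10], [5], [9]].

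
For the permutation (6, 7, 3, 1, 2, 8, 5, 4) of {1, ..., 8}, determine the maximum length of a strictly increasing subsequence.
3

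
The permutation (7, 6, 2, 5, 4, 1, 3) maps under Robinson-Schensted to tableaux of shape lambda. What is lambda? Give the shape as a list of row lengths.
[2, 2, 1, 1, 1]

Row-insert each entry into an empty tableau.

After inserting 7: P = [[7]].
After inserting 6: P = [[6], [7]].
After inserting 2: P = [[2], [6], [7]].
After inserting 5: P = [[2, 5], [6], [7]].
After inserting 4: P = [[2, 4], [5], [6], [7]].
After inserting 1: P = [[1, 4], [2], [5], [6], [7]].
After inserting 3: P = [[1, 3], [2, 4], [5], [6], [7]].

The final insertion tableau P = [[1, 3], [2, 4], [5], [6], [7]] has shape [2, 2, 1, 1, 1].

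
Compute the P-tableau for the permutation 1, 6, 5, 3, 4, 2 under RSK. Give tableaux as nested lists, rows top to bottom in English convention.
Insert 1: appended to row 1. P = [[1]].
Insert 6: appended to row 1. P = [[1, 6]].
Insert 5: 5 bumps 6 from row 1; 6 starts row 2. P = [[1, 5], [6]].
Insert 3: 3 bumps 5 from row 1; 5 bumps 6 from row 2; 6 starts row 3. P = [[1, 3], [5], [6]].
Insert 4: appended to row 1. P = [[1, 3, 4], [5], [6]].
Insert 2: 2 bumps 3 from row 1; 3 bumps 5 from row 2; 5 bumps 6 from row 3; 6 starts row 4. P = [[1, 2, 4], [3], [5], [6]].

So P = [[1, 2, 4], [3], [5], [6]].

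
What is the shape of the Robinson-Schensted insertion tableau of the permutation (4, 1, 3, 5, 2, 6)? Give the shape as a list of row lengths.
RSK row insertion gives P = [[1, 2, 5, 6], [3], [4]], which has shape [4, 1, 1].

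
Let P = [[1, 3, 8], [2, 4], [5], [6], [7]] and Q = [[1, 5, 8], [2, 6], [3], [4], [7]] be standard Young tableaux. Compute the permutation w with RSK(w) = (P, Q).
7 6 2 1 5 4 3 8

Reverse RSK: for i = n, n-1, ..., 1, locate i in Q, remove the corresponding corner cell from P, and reverse-bump its entry up through P; the value ejected from row 1 is w(i).

So w = 7 6 2 1 5 4 3 8.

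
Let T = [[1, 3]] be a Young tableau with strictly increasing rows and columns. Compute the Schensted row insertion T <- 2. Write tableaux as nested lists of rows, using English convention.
[[1, 2], [3]]

In row 1, 2 replaces 3 (the leftmost entry greater than 2); 3 is bumped to row 2. 3 starts a new row 2. The new tableau is [[1, 2], [3]].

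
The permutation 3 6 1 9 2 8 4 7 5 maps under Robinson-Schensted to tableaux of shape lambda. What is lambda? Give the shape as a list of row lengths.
[4, 3, 1, 1]

Row-insert each entry into an empty tableau.

After inserting 3: P = [[3]].
After inserting 6: P = [[3, 6]].
After inserting 1: P = [[1, 6], [3]].
After inserting 9: P = [[1, 6, 9], [3]].
After inserting 2: P = [[1, 2, 9], [3, 6]].
After inserting 8: P = [[1, 2, 8], [3, 6, 9]].
After inserting 4: P = [[1, 2, 4], [3, 6, 8], [9]].
After inserting 7: P = [[1, 2, 4, 7], [3, 6, 8], [9]].
After inserting 5: P = [[1, 2, 4, 5], [3, 6, 7], [8], [9]].

The final insertion tableau P = [[1, 2, 4, 5], [3, 6, 7], [8], [9]] has shape [4, 3, 1, 1].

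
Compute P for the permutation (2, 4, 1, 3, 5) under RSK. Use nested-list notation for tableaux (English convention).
Insert 2: appended to row 1. P = [[2]].
Insert 4: appended to row 1. P = [[2, 4]].
Insert 1: 1 bumps 2 from row 1; 2 starts row 2. P = [[1, 4], [2]].
Insert 3: 3 bumps 4 from row 1; 4 appends to row 2. P = [[1, 3], [2, 4]].
Insert 5: appended to row 1. P = [[1, 3, 5], [2, 4]].

So P = [[1, 3, 5], [2, 4]].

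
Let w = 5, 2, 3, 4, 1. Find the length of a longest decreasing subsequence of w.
3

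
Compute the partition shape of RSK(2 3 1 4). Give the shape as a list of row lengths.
Row-insert each entry into an empty tableau.

After inserting 2: P = [[2]].
After inserting 3: P = [[2, 3]].
After inserting 1: P = [[1, 3], [2]].
After inserting 4: P = [[1, 3, 4], [2]].

The final insertion tableau P = [[1, 3, 4], [2]] has shape [3, 1].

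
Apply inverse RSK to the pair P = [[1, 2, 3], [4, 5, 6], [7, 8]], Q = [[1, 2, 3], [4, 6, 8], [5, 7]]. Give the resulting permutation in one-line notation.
4 7 8 5 1 6 2 3

Reverse the RSK construction: for i from n down to 1, find the cell of Q containing i, remove the entry at that cell from P, and reverse-bump it up through P; the value ejected from row 1 is w(i).

Step i=8: Q has 8 at row 2, column 3; remove 6 from row 2 of P and reverse-bump: 6 enters row 1 and ejects 3. So w(8) = 3. P is now [[1, 2, 6], [4, 5], [7, 8]].
Step i=7: Q has 7 at row 3, column 2; remove 8 from row 3 of P and reverse-bump: 8 enters row 2 and ejects 5; 5 enters row 1 and ejects 2. So w(7) = 2. P is now [[1, 5, 6], [4, 8], [7]].
Step i=6: Q has 6 at row 2, column 2; remove 8 from row 2 of P and reverse-bump: 8 enters row 1 and ejects 6. So w(6) = 6. P is now [[1, 5, 8], [4], [7]].
Step i=5: Q has 5 at row 3, column 1; remove 7 from row 3 of P and reverse-bump: 7 enters row 2 and ejects 4; 4 enters row 1 and ejects 1. So w(5) = 1. P is now [[4, 5, 8], [7]].
Step i=4: Q has 4 at row 2, column 1; remove 7 from row 2 of P and reverse-bump: 7 enters row 1 and ejects 5. So w(4) = 5. P is now [[4, 7, 8]].
Step i=3: Q has 3 at row 1, column 3; remove that cell from P, ejecting 8. So w(3) = 8. P is now [[4, 7]].
Step i=2: Q has 2 at row 1, column 2; remove that cell from P, ejecting 7. So w(2) = 7. P is now [[4]].
Step i=1: Q has 1 at row 1, column 1; remove that cell from P, ejecting 4. So w(1) = 4. P is now [].

So w = 4 7 8 5 1 6 2 3.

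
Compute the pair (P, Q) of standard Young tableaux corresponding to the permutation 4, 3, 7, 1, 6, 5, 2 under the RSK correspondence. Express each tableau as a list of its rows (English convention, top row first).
Insert each entry of the permutation into P by Schensted row insertion, recording in Q the position of each new cell.

After inserting 4: P = [[4]].
After inserting 3: P = [[3], [4]].
After inserting 7: P = [[3, 7], [4]].
After inserting 1: P = [[1, 7], [3], [4]].
After inserting 6: P = [[1, 6], [3, 7], [4]].
After inserting 5: P = [[1, 5], [3, 6], [4, 7]].
After inserting 2: P = [[1, 2], [3, 5], [4, 6], [7]].

So P = [[1, 2], [3, 5], [4, 6], [7]], Q = [[1, 3], [2, 5], [4, 6], [7]].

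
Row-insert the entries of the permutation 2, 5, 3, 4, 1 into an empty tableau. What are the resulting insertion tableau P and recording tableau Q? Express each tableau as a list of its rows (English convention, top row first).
P = [[1, 3, 4], [2], [5]], Q = [[1, 2, 4], [3], [5]]

Insert each entry of the permutation into P by Schensted row insertion, recording in Q the position of each new cell.

Insert 2: appended to row 1. P = [[2]].
Insert 5: appended to row 1. P = [[2, 5]].
Insert 3: 3 bumps 5 from row 1; 5 starts row 2. P = [[2, 3], [5]].
Insert 4: appended to row 1. P = [[2, 3, 4], [5]].
Insert 1: 1 bumps 2 from row 1; 2 bumps 5 from row 2; 5 starts row 3. P = [[1, 3, 4], [2], [5]].

So P = [[1, 3, 4], [2], [5]], Q = [[1, 2, 4], [3], [5]].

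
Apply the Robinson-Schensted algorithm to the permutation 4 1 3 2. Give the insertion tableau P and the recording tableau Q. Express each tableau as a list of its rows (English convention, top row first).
P = [[1, 2], [3], [4]], Q = [[1, 3], [2], [4]]

Insert each entry of the permutation into P by Schensted row insertion, recording in Q the position of each new cell.

Insert 4: appended to row 1. P = [[4]], Q = [[1]].
Insert 1: 1 bumps 4 from row 1; 4 starts row 2. P = [[1], [4]], Q = [[1], [2]].
Insert 3: appended to row 1. P = [[1, 3], [4]], Q = [[1, 3], [2]].
Insert 2: 2 bumps 3 from row 1; 3 bumps 4 from row 2; 4 starts row 3. P = [[1, 2], [3], [4]], Q = [[1, 3], [2], [4]].

So P = [[1, 2], [3], [4]], Q = [[1, 3], [2], [4]].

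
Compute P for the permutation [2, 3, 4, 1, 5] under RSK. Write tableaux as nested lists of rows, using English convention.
P = [[1, 3, 4, 5], [2]]

Insert 2: appended to row 1. P = [[2]].
Insert 3: appended to row 1. P = [[2, 3]].
Insert 4: appended to row 1. P = [[2, 3, 4]].
Insert 1: 1 bumps 2 from row 1; 2 starts row 2. P = [[1, 3, 4], [2]].
Insert 5: appended to row 1. P = [[1, 3, 4, 5], [2]].

So P = [[1, 3, 4, 5], [2]].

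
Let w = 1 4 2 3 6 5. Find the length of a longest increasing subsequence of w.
4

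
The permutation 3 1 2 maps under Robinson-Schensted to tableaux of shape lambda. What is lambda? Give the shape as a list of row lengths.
[2, 1]

Row-insert each entry into an empty tableau.

After inserting 3: P = [[3]].
After inserting 1: P = [[1], [3]].
After inserting 2: P = [[1, 2], [3]].

The final insertion tableau P = [[1, 2], [3]] has shape [2, 1].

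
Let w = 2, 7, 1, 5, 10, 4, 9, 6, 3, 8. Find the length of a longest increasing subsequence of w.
4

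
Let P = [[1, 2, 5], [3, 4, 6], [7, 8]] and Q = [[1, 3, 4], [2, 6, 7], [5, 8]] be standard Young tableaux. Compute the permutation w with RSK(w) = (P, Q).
7 3 4 8 1 2 6 5

Reverse the RSK construction: for i from n down to 1, find the cell of Q containing i, remove the entry at that cell from P, and reverse-bump it up through P; the value ejected from row 1 is w(i).

Step i=8: Q has 8 at row 3, column 2; remove 8 from row 3 of P and reverse-bump: 8 enters row 2 and ejects 6; 6 enters row 1 and ejects 5. So w(8) = 5. P is now [[1, 2, 6], [3, 4, 8], [7]].
Step i=7: Q has 7 at row 2, column 3; remove 8 from row 2 of P and reverse-bump: 8 enters row 1 and ejects 6. So w(7) = 6. P is now [[1, 2, 8], [3, 4], [7]].
Step i=6: Q has 6 at row 2, column 2; remove 4 from row 2 of P and reverse-bump: 4 enters row 1 and ejects 2. So w(6) = 2. P is now [[1, 4, 8], [3], [7]].
Step i=5: Q has 5 at row 3, column 1; remove 7 from row 3 of P and reverse-bump: 7 enters row 2 and ejects 3; 3 enters row 1 and ejects 1. So w(5) = 1. P is now [[3, 4, 8], [7]].
Step i=4: Q has 4 at row 1, column 3; remove that cell from P, ejecting 8. So w(4) = 8. P is now [[3, 4], [7]].
Step i=3: Q has 3 at row 1, column 2; remove that cell from P, ejecting 4. So w(3) = 4. P is now [[3], [7]].
Step i=2: Q has 2 at row 2, column 1; remove 7 from row 2 of P and reverse-bump: 7 enters row 1 and ejects 3. So w(2) = 3. P is now [[7]].
Step i=1: Q has 1 at row 1, column 1; remove that cell from P, ejecting 7. So w(1) = 7. P is now [].

So w = 7 3 4 8 1 2 6 5.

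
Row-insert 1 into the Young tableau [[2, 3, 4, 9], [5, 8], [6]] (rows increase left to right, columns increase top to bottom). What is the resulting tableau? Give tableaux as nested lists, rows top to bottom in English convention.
In row 1, 1 replaces 2 (the leftmost entry greater than 1); 2 is bumped to row 2. In row 2, 2 replaces 5 (the leftmost entry greater than 2); 5 is bumped to row 3. In row 3, 5 replaces 6 (the leftmost entry greater than 5); 6 is bumped to row 4. 6 starts a new row 4. The new tableau is [[1, 3, 4, 9], [2, 8], [5], [6]].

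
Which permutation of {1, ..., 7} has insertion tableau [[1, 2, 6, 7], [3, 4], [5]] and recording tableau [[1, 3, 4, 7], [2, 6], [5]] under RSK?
5 3 4 6 1 2 7

Reverse the RSK construction: for i from n down to 1, find the cell of Q containing i, remove the entry at that cell from P, and reverse-bump it up through P; the value ejected from row 1 is w(i).

Step i=7: Q has 7 at row 1, column 4; remove that cell from P, ejecting 7. So w(7) = 7. P is now [[1, 2, 6], [3, 4], [5]].
Step i=6: Q has 6 at row 2, column 2; remove 4 from row 2 of P and reverse-bump: 4 enters row 1 and ejects 2. So w(6) = 2. P is now [[1, 4, 6], [3], [5]].
Step i=5: Q has 5 at row 3, column 1; remove 5 from row 3 of P and reverse-bump: 5 enters row 2 and ejects 3; 3 enters row 1 and ejects 1. So w(5) = 1. P is now [[3, 4, 6], [5]].
Step i=4: Q has 4 at row 1, column 3; remove that cell from P, ejecting 6. So w(4) = 6. P is now [[3, 4], [5]].
Step i=3: Q has 3 at row 1, column 2; remove that cell from P, ejecting 4. So w(3) = 4. P is now [[3], [5]].
Step i=2: Q has 2 at row 2, column 1; remove 5 from row 2 of P and reverse-bump: 5 enters row 1 and ejects 3. So w(2) = 3. P is now [[5]].
Step i=1: Q has 1 at row 1, column 1; remove that cell from P, ejecting 5. So w(1) = 5. P is now [].

So w = 5 3 4 6 1 2 7.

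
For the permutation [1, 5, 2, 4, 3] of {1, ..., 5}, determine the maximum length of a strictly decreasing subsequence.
3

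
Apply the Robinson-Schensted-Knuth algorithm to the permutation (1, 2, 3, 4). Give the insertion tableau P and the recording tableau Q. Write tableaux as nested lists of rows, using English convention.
P = [[1, 2, 3, 4]], Q = [[1, 2, 3, 4]]

Insert each entry of the permutation into P by Schensted row insertion, recording in Q the position of each new cell.

Insert 1: appended to row 1. P = [[1]], Q = [[1]].
Insert 2: appended to row 1. P = [[1, 2]], Q = [[1, 2]].
Insert 3: appended to row 1. P = [[1, 2, 3]], Q = [[1, 2, 3]].
Insert 4: appended to row 1. P = [[1, 2, 3, 4]], Q = [[1, 2, 3, 4]].

So P = [[1, 2, 3, 4]], Q = [[1, 2, 3, 4]].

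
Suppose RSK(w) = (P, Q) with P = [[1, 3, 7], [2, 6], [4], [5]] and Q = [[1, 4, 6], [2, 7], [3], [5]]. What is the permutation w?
Reverse the RSK construction: for i from n down to 1, find the cell of Q containing i, remove the entry at that cell from P, and reverse-bump it up through P; the value ejected from row 1 is w(i).

Step i=7: Q has 7 at row 2, column 2; remove 6 from row 2 of P and reverse-bump: 6 enters row 1 and ejects 3. So w(7) = 3. P is now [[1, 6, 7], [2], [4], [5]].
Step i=6: Q has 6 at row 1, column 3; remove that cell from P, ejecting 7. So w(6) = 7. P is now [[1, 6], [2], [4], [5]].
Step i=5: Q has 5 at row 4, column 1; remove 5 from row 4 of P and reverse-bump: 5 enters row 3 and ejects 4; 4 enters row 2 and ejects 2; 2 enters row 1 and ejects 1. So w(5) = 1. P is now [[2, 6], [4], [5]].
Step i=4: Q has 4 at row 1, column 2; remove that cell from P, ejecting 6. So w(4) = 6. P is now [[2], [4], [5]].
Step i=3: Q has 3 at row 3, column 1; remove 5 from row 3 of P and reverse-bump: 5 enters row 2 and ejects 4; 4 enters row 1 and ejects 2. So w(3) = 2. P is now [[4], [5]].
Step i=2: Q has 2 at row 2, column 1; remove 5 from row 2 of P and reverse-bump: 5 enters row 1 and ejects 4. So w(2) = 4. P is now [[5]].
Step i=1: Q has 1 at row 1, column 1; remove that cell from P, ejecting 5. So w(1) = 5. P is now [].

So w = 5 4 2 6 1 7 3.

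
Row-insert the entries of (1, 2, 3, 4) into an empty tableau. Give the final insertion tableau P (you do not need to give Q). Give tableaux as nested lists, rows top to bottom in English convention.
Insert 1: appended to row 1. P = [[1]].
Insert 2: appended to row 1. P = [[1, 2]].
Insert 3: appended to row 1. P = [[1, 2, 3]].
Insert 4: appended to row 1. P = [[1, 2, 3, 4]].

So P = [[1, 2, 3, 4]].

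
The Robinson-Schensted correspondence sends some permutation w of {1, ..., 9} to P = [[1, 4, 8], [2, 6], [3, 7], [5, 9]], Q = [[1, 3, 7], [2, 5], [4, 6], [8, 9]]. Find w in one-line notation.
5 3 9 2 7 6 8 1 4

Reverse the RSK construction: for i from n down to 1, find the cell of Q containing i, remove the entry at that cell from P, and reverse-bump it up through P; the value ejected from row 1 is w(i).

Step i=9: Q has 9 at row 4, column 2; remove 9 from row 4 of P and reverse-bump: 9 enters row 3 and ejects 7; 7 enters row 2 and ejects 6; 6 enters row 1 and ejects 4. So w(9) = 4. P is now [[1, 6, 8], [2, 7], [3, 9], [5]].
Step i=8: Q has 8 at row 4, column 1; remove 5 from row 4 of P and reverse-bump: 5 enters row 3 and ejects 3; 3 enters row 2 and ejects 2; 2 enters row 1 and ejects 1. So w(8) = 1. P is now [[2, 6, 8], [3, 7], [5, 9]].
Step i=7: Q has 7 at row 1, column 3; remove that cell from P, ejecting 8. So w(7) = 8. P is now [[2, 6], [3, 7], [5, 9]].
Step i=6: Q has 6 at row 3, column 2; remove 9 from row 3 of P and reverse-bump: 9 enters row 2 and ejects 7; 7 enters row 1 and ejects 6. So w(6) = 6. P is now [[2, 7], [3, 9], [5]].
Step i=5: Q has 5 at row 2, column 2; remove 9 from row 2 of P and reverse-bump: 9 enters row 1 and ejects 7. So w(5) = 7. P is now [[2, 9], [3], [5]].
Step i=4: Q has 4 at row 3, column 1; remove 5 from row 3 of P and reverse-bump: 5 enters row 2 and ejects 3; 3 enters row 1 and ejects 2. So w(4) = 2. P is now [[3, 9], [5]].
Step i=3: Q has 3 at row 1, column 2; remove that cell from P, ejecting 9. So w(3) = 9. P is now [[3], [5]].
Step i=2: Q has 2 at row 2, column 1; remove 5 from row 2 of P and reverse-bump: 5 enters row 1 and ejects 3. So w(2) = 3. P is now [[5]].
Step i=1: Q has 1 at row 1, column 1; remove that cell from P, ejecting 5. So w(1) = 5. P is now [].

So w = 5 3 9 2 7 6 8 1 4.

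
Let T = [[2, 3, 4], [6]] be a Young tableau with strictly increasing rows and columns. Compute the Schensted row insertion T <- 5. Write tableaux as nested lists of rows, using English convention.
[[2, 3, 4, 5], [6]]

5 is larger than every entry of row 1, so it is appended to row 1. The new tableau is [[2, 3, 4, 5], [6]].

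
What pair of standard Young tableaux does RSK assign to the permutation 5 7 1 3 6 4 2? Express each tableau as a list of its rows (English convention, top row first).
Insert each entry of the permutation into P by Schensted row insertion, recording in Q the position of each new cell.

Insert 5: appended to row 1. P = [[5]].
Insert 7: appended to row 1. P = [[5, 7]].
Insert 1: 1 bumps 5 from row 1; 5 starts row 2. P = [[1, 7], [5]].
Insert 3: 3 bumps 7 from row 1; 7 appends to row 2. P = [[1, 3], [5, 7]].
Insert 6: appended to row 1. P = [[1, 3, 6], [5, 7]].
Insert 4: 4 bumps 6 from row 1; 6 bumps 7 from row 2; 7 starts row 3. P = [[1, 3, 4], [5, 6], [7]].
Insert 2: 2 bumps 3 from row 1; 3 bumps 5 from row 2; 5 bumps 7 from row 3; 7 starts row 4. P = [[1, 2, 4], [3, 6], [5], [7]].

So P = [[1, 2, 4], [3, 6], [5], [7]], Q = [[1, 2, 5], [3, 4], [6], [7]].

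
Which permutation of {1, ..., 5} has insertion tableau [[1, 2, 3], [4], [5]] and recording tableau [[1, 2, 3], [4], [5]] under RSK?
1 2 5 4 3

Reverse the RSK construction: for i from n down to 1, find the cell of Q containing i, remove the entry at that cell from P, and reverse-bump it up through P; the value ejected from row 1 is w(i).

Step i=5: Q has 5 at row 3, column 1; remove 5 from row 3 of P and reverse-bump: 5 enters row 2 and ejects 4; 4 enters row 1 and ejects 3. So w(5) = 3. P is now [[1, 2, 4], [5]].
Step i=4: Q has 4 at row 2, column 1; remove 5 from row 2 of P and reverse-bump: 5 enters row 1 and ejects 4. So w(4) = 4. P is now [[1, 2, 5]].
Step i=3: Q has 3 at row 1, column 3; remove that cell from P, ejecting 5. So w(3) = 5. P is now [[1, 2]].
Step i=2: Q has 2 at row 1, column 2; remove that cell from P, ejecting 2. So w(2) = 2. P is now [[1]].
Step i=1: Q has 1 at row 1, column 1; remove that cell from P, ejecting 1. So w(1) = 1. P is now [].

So w = 1 2 5 4 3.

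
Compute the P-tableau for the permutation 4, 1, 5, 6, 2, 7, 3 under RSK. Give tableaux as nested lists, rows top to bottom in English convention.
Insert 4: appended to row 1. P = [[4]].
Insert 1: 1 bumps 4 from row 1; 4 starts row 2. P = [[1], [4]].
Insert 5: appended to row 1. P = [[1, 5], [4]].
Insert 6: appended to row 1. P = [[1, 5, 6], [4]].
Insert 2: 2 bumps 5 from row 1; 5 appends to row 2. P = [[1, 2, 6], [4, 5]].
Insert 7: appended to row 1. P = [[1, 2, 6, 7], [4, 5]].
Insert 3: 3 bumps 6 from row 1; 6 appends to row 2. P = [[1, 2, 3, 7], [4, 5, 6]].

So P = [[1, 2, 3, 7], [4, 5, 6]].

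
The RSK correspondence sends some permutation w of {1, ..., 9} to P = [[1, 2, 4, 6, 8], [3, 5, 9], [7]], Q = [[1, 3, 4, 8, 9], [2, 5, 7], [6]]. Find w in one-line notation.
Reverse the RSK construction: for i from n down to 1, find the cell of Q containing i, remove the entry at that cell from P, and reverse-bump it up through P; the value ejected from row 1 is w(i).

Step i=9: Q has 9 at row 1, column 5; remove that cell from P, ejecting 8. So w(9) = 8. P is now [[1, 2, 4, 6], [3, 5, 9], [7]].
Step i=8: Q has 8 at row 1, column 4; remove that cell from P, ejecting 6. So w(8) = 6. P is now [[1, 2, 4], [3, 5, 9], [7]].
Step i=7: Q has 7 at row 2, column 3; remove 9 from row 2 of P and reverse-bump: 9 enters row 1 and ejects 4. So w(7) = 4. P is now [[1, 2, 9], [3, 5], [7]].
Step i=6: Q has 6 at row 3, column 1; remove 7 from row 3 of P and reverse-bump: 7 enters row 2 and ejects 5; 5 enters row 1 and ejects 2. So w(6) = 2. P is now [[1, 5, 9], [3, 7]].
Step i=5: Q has 5 at row 2, column 2; remove 7 from row 2 of P and reverse-bump: 7 enters row 1 and ejects 5. So w(5) = 5. P is now [[1, 7, 9], [3]].
Step i=4: Q has 4 at row 1, column 3; remove that cell from P, ejecting 9. So w(4) = 9. P is now [[1, 7], [3]].
Step i=3: Q has 3 at row 1, column 2; remove that cell from P, ejecting 7. So w(3) = 7. P is now [[1], [3]].
Step i=2: Q has 2 at row 2, column 1; remove 3 from row 2 of P and reverse-bump: 3 enters row 1 and ejects 1. So w(2) = 1. P is now [[3]].
Step i=1: Q has 1 at row 1, column 1; remove that cell from P, ejecting 3. So w(1) = 3. P is now [].

So w = 3 1 7 9 5 2 4 6 8.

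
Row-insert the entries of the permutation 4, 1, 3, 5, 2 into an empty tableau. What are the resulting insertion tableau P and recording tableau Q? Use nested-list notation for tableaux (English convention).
P = [[1, 2, 5], [3], [4]], Q = [[1, 3, 4], [2], [5]]

Insert each entry of the permutation into P by Schensted row insertion, recording in Q the position of each new cell.

Insert 4: appended to row 1. P = [[4]].
Insert 1: 1 bumps 4 from row 1; 4 starts row 2. P = [[1], [4]].
Insert 3: appended to row 1. P = [[1, 3], [4]].
Insert 5: appended to row 1. P = [[1, 3, 5], [4]].
Insert 2: 2 bumps 3 from row 1; 3 bumps 4 from row 2; 4 starts row 3. P = [[1, 2, 5], [3], [4]].

So P = [[1, 2, 5], [3], [4]], Q = [[1, 3, 4], [2], [5]].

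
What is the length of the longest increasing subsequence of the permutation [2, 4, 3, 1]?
2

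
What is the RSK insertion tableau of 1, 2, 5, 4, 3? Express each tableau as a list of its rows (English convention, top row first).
P = [[1, 2, 3], [4], [5]]

After inserting 1: P = [[1]].
After inserting 2: P = [[1, 2]].
After inserting 5: P = [[1, 2, 5]].
After inserting 4: P = [[1, 2, 4], [5]].
After inserting 3: P = [[1, 2, 3], [4], [5]].

So P = [[1, 2, 3], [4], [5]].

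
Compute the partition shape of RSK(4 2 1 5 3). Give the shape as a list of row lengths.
[2, 2, 1]

Row-insert each entry into an empty tableau.

After inserting 4: P = [[4]].
After inserting 2: P = [[2], [4]].
After inserting 1: P = [[1], [2], [4]].
After inserting 5: P = [[1, 5], [2], [4]].
After inserting 3: P = [[1, 3], [2, 5], [4]].

The final insertion tableau P = [[1, 3], [2, 5], [4]] has shape [2, 2, 1].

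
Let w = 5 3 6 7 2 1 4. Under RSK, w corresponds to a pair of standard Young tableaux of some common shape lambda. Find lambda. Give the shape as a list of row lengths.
[3, 2, 1, 1]

Row-insert each entry into an empty tableau.

After inserting 5: P = [[5]].
After inserting 3: P = [[3], [5]].
After inserting 6: P = [[3, 6], [5]].
After inserting 7: P = [[3, 6, 7], [5]].
After inserting 2: P = [[2, 6, 7], [3], [5]].
After inserting 1: P = [[1, 6, 7], [2], [3], [5]].
After inserting 4: P = [[1, 4, 7], [2, 6], [3], [5]].

The final insertion tableau P = [[1, 4, 7], [2, 6], [3], [5]] has shape [3, 2, 1, 1].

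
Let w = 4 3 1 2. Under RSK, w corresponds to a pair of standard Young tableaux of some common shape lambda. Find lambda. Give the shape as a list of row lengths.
[2, 1, 1]

Row-insert each entry into an empty tableau.

After inserting 4: P = [[4]].
After inserting 3: P = [[3], [4]].
After inserting 1: P = [[1], [3], [4]].
After inserting 2: P = [[1, 2], [3], [4]].

The final insertion tableau P = [[1, 2], [3], [4]] has shape [2, 1, 1].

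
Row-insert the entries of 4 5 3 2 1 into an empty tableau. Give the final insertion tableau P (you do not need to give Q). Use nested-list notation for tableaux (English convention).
After inserting 4: P = [[4]].
After inserting 5: P = [[4, 5]].
After inserting 3: P = [[3, 5], [4]].
After inserting 2: P = [[2, 5], [3], [4]].
After inserting 1: P = [[1, 5], [2], [3], [4]].

So P = [[1, 5], [2], [3], [4]].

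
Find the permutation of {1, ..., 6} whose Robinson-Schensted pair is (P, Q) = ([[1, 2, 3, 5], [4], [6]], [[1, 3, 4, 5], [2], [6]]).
Reverse the RSK construction: for i from n down to 1, find the cell of Q containing i, remove the entry at that cell from P, and reverse-bump it up through P; the value ejected from row 1 is w(i).

Step i=6: Q has 6 at row 3, column 1; remove 6 from row 3 of P and reverse-bump: 6 enters row 2 and ejects 4; 4 enters row 1 and ejects 3. So w(6) = 3. P is now [[1, 2, 4, 5], [6]].
Step i=5: Q has 5 at row 1, column 4; remove that cell from P, ejecting 5. So w(5) = 5. P is now [[1, 2, 4], [6]].
Step i=4: Q has 4 at row 1, column 3; remove that cell from P, ejecting 4. So w(4) = 4. P is now [[1, 2], [6]].
Step i=3: Q has 3 at row 1, column 2; remove that cell from P, ejecting 2. So w(3) = 2. P is now [[1], [6]].
Step i=2: Q has 2 at row 2, column 1; remove 6 from row 2 of P and reverse-bump: 6 enters row 1 and ejects 1. So w(2) = 1. P is now [[6]].
Step i=1: Q has 1 at row 1, column 1; remove that cell from P, ejecting 6. So w(1) = 6. P is now [].

So w = 6 1 2 4 5 3.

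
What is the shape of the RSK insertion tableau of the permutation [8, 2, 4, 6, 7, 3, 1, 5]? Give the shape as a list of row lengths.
Row-insert each entry into an empty tableau.

After inserting 8: P = [[8]].
After inserting 2: P = [[2], [8]].
After inserting 4: P = [[2, 4], [8]].
After inserting 6: P = [[2, 4, 6], [8]].
After inserting 7: P = [[2, 4, 6, 7], [8]].
After inserting 3: P = [[2, 3, 6, 7], [4], [8]].
After inserting 1: P = [[1, 3, 6, 7], [2], [4], [8]].
After inserting 5: P = [[1, 3, 5, 7], [2, 6], [4], [8]].

The final insertion tableau P = [[1, 3, 5, 7], [2, 6], [4], [8]] has shape [4, 2, 1, 1].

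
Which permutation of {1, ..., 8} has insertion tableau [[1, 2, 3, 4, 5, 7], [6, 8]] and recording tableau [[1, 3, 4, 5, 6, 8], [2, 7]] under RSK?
6 1 2 3 4 8 5 7

Reverse the RSK construction: for i from n down to 1, find the cell of Q containing i, remove the entry at that cell from P, and reverse-bump it up through P; the value ejected from row 1 is w(i).

Step i=8: Q has 8 at row 1, column 6; remove that cell from P, ejecting 7. So w(8) = 7. P is now [[1, 2, 3, 4, 5], [6, 8]].
Step i=7: Q has 7 at row 2, column 2; remove 8 from row 2 of P and reverse-bump: 8 enters row 1 and ejects 5. So w(7) = 5. P is now [[1, 2, 3, 4, 8], [6]].
Step i=6: Q has 6 at row 1, column 5; remove that cell from P, ejecting 8. So w(6) = 8. P is now [[1, 2, 3, 4], [6]].
Step i=5: Q has 5 at row 1, column 4; remove that cell from P, ejecting 4. So w(5) = 4. P is now [[1, 2, 3], [6]].
Step i=4: Q has 4 at row 1, column 3; remove that cell from P, ejecting 3. So w(4) = 3. P is now [[1, 2], [6]].
Step i=3: Q has 3 at row 1, column 2; remove that cell from P, ejecting 2. So w(3) = 2. P is now [[1], [6]].
Step i=2: Q has 2 at row 2, column 1; remove 6 from row 2 of P and reverse-bump: 6 enters row 1 and ejects 1. So w(2) = 1. P is now [[6]].
Step i=1: Q has 1 at row 1, column 1; remove that cell from P, ejecting 6. So w(1) = 6. P is now [].

So w = 6 1 2 3 4 8 5 7.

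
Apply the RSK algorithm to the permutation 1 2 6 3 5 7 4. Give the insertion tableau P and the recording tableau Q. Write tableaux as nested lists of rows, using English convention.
Insert each entry of the permutation into P by Schensted row insertion, recording in Q the position of each new cell.

Insert 1: appended to row 1. P = [[1]].
Insert 2: appended to row 1. P = [[1, 2]].
Insert 6: appended to row 1. P = [[1, 2, 6]].
Insert 3: 3 bumps 6 from row 1; 6 starts row 2. P = [[1, 2, 3], [6]].
Insert 5: appended to row 1. P = [[1, 2, 3, 5], [6]].
Insert 7: appended to row 1. P = [[1, 2, 3, 5, 7], [6]].
Insert 4: 4 bumps 5 from row 1; 5 bumps 6 from row 2; 6 starts row 3. P = [[1, 2, 3, 4, 7], [5], [6]].

So P = [[1, 2, 3, 4, 7], [5], [6]], Q = [[1, 2, 3, 5, 6], [4], [7]].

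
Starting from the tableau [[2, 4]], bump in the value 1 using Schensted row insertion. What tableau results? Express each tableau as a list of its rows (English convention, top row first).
[[1, 4], [2]]

In row 1, 1 replaces 2 (the leftmost entry greater than 1); 2 is bumped to row 2. 2 starts a new row 2. The new tableau is [[1, 4], [2]].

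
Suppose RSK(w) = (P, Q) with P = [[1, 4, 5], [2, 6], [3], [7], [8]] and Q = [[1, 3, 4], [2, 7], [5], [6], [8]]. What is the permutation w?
Reverse the RSK construction: for i from n down to 1, find the cell of Q containing i, remove the entry at that cell from P, and reverse-bump it up through P; the value ejected from row 1 is w(i).

Step i=8: Q has 8 at row 5, column 1; remove 8 from row 5 of P and reverse-bump: 8 enters row 4 and ejects 7; 7 enters row 3 and ejects 3; 3 enters row 2 and ejects 2; 2 enters row 1 and ejects 1. So w(8) = 1. P is now [[2, 4, 5], [3, 6], [7], [8]].
Step i=7: Q has 7 at row 2, column 2; remove 6 from row 2 of P and reverse-bump: 6 enters row 1 and ejects 5. So w(7) = 5. P is now [[2, 4, 6], [3], [7], [8]].
Step i=6: Q has 6 at row 4, column 1; remove 8 from row 4 of P and reverse-bump: 8 enters row 3 and ejects 7; 7 enters row 2 and ejects 3; 3 enters row 1 and ejects 2. So w(6) = 2. P is now [[3, 4, 6], [7], [8]].
Step i=5: Q has 5 at row 3, column 1; remove 8 from row 3 of P and reverse-bump: 8 enters row 2 and ejects 7; 7 enters row 1 and ejects 6. So w(5) = 6. P is now [[3, 4, 7], [8]].
Step i=4: Q has 4 at row 1, column 3; remove that cell from P, ejecting 7. So w(4) = 7. P is now [[3, 4], [8]].
Step i=3: Q has 3 at row 1, column 2; remove that cell from P, ejecting 4. So w(3) = 4. P is now [[3], [8]].
Step i=2: Q has 2 at row 2, column 1; remove 8 from row 2 of P and reverse-bump: 8 enters row 1 and ejects 3. So w(2) = 3. P is now [[8]].
Step i=1: Q has 1 at row 1, column 1; remove that cell from P, ejecting 8. So w(1) = 8. P is now [].

So w = 8 3 4 7 6 2 5 1.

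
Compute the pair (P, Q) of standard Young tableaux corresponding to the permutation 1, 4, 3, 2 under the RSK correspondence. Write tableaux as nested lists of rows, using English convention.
Insert each entry of the permutation into P by Schensted row insertion, recording in Q the position of each new cell.

Insert 1: appended to row 1. P = [[1]].
Insert 4: appended to row 1. P = [[1, 4]].
Insert 3: 3 bumps 4 from row 1; 4 starts row 2. P = [[1, 3], [4]].
Insert 2: 2 bumps 3 from row 1; 3 bumps 4 from row 2; 4 starts row 3. P = [[1, 2], [3], [4]].

So P = [[1, 2], [3], [4]], Q = [[1, 2], [3], [4]].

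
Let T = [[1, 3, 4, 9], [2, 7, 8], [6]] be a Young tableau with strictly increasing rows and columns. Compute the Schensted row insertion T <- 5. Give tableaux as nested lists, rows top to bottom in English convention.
[[1, 3, 4, 5], [2, 7, 8, 9], [6]]

In row 1, 5 replaces 9 (the leftmost entry greater than 5); 9 is bumped to row 2. 9 is appended to row 2. The new tableau is [[1, 3, 4, 5], [2, 7, 8, 9], [6]].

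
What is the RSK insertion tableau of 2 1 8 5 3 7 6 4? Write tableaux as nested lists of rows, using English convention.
P = [[1, 3, 4], [2, 5, 6], [7], [8]]

After inserting 2: P = [[2]].
After inserting 1: P = [[1], [2]].
After inserting 8: P = [[1, 8], [2]].
After inserting 5: P = [[1, 5], [2, 8]].
After inserting 3: P = [[1, 3], [2, 5], [8]].
After inserting 7: P = [[1, 3, 7], [2, 5], [8]].
After inserting 6: P = [[1, 3, 6], [2, 5, 7], [8]].
After inserting 4: P = [[1, 3, 4], [2, 5, 6], [7], [8]].

So P = [[1, 3, 4], [2, 5, 6], [7], [8]].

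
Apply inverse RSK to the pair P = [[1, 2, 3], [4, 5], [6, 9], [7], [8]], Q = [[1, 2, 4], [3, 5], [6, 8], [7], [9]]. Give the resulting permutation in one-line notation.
Reverse the RSK construction: for i from n down to 1, find the cell of Q containing i, remove the entry at that cell from P, and reverse-bump it up through P; the value ejected from row 1 is w(i).

Step i=9: Q has 9 at row 5, column 1; remove 8 from row 5 of P and reverse-bump: 8 enters row 4 and ejects 7; 7 enters row 3 and ejects 6; 6 enters row 2 and ejects 5; 5 enters row 1 and ejects 3. So w(9) = 3. P is now [[1, 2, 5], [4, 6], [7, 9], [8]].
Step i=8: Q has 8 at row 3, column 2; remove 9 from row 3 of P and reverse-bump: 9 enters row 2 and ejects 6; 6 enters row 1 and ejects 5. So w(8) = 5. P is now [[1, 2, 6], [4, 9], [7], [8]].
Step i=7: Q has 7 at row 4, column 1; remove 8 from row 4 of P and reverse-bump: 8 enters row 3 and ejects 7; 7 enters row 2 and ejects 4; 4 enters row 1 and ejects 2. So w(7) = 2. P is now [[1, 4, 6], [7, 9], [8]].
Step i=6: Q has 6 at row 3, column 1; remove 8 from row 3 of P and reverse-bump: 8 enters row 2 and ejects 7; 7 enters row 1 and ejects 6. So w(6) = 6. P is now [[1, 4, 7], [8, 9]].
Step i=5: Q has 5 at row 2, column 2; remove 9 from row 2 of P and reverse-bump: 9 enters row 1 and ejects 7. So w(5) = 7. P is now [[1, 4, 9], [8]].
Step i=4: Q has 4 at row 1, column 3; remove that cell from P, ejecting 9. So w(4) = 9. P is now [[1, 4], [8]].
Step i=3: Q has 3 at row 2, column 1; remove 8 from row 2 of P and reverse-bump: 8 enters row 1 and ejects 4. So w(3) = 4. P is now [[1, 8]].
Step i=2: Q has 2 at row 1, column 2; remove that cell from P, ejecting 8. So w(2) = 8. P is now [[1]].
Step i=1: Q has 1 at row 1, column 1; remove that cell from P, ejecting 1. So w(1) = 1. P is now [].

So w = 1 8 4 9 7 6 2 5 3.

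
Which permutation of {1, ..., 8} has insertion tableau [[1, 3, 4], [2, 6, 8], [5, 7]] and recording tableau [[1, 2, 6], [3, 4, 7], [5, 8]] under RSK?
5 7 2 3 1 8 6 4

Reverse RSK: for i = n, n-1, ..., 1, locate i in Q, remove the corresponding corner cell from P, and reverse-bump its entry up through P; the value ejected from row 1 is w(i).

So w = 5 7 2 3 1 8 6 4.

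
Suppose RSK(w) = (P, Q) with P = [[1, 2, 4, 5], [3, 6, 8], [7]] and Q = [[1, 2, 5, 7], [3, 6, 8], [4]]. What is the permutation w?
1 7 3 2 6 4 8 5

Reverse the RSK construction: for i from n down to 1, find the cell of Q containing i, remove the entry at that cell from P, and reverse-bump it up through P; the value ejected from row 1 is w(i).

Step i=8: Q has 8 at row 2, column 3; remove 8 from row 2 of P and reverse-bump: 8 enters row 1 and ejects 5. So w(8) = 5. P is now [[1, 2, 4, 8], [3, 6], [7]].
Step i=7: Q has 7 at row 1, column 4; remove that cell from P, ejecting 8. So w(7) = 8. P is now [[1, 2, 4], [3, 6], [7]].
Step i=6: Q has 6 at row 2, column 2; remove 6 from row 2 of P and reverse-bump: 6 enters row 1 and ejects 4. So w(6) = 4. P is now [[1, 2, 6], [3], [7]].
Step i=5: Q has 5 at row 1, column 3; remove that cell from P, ejecting 6. So w(5) = 6. P is now [[1, 2], [3], [7]].
Step i=4: Q has 4 at row 3, column 1; remove 7 from row 3 of P and reverse-bump: 7 enters row 2 and ejects 3; 3 enters row 1 and ejects 2. So w(4) = 2. P is now [[1, 3], [7]].
Step i=3: Q has 3 at row 2, column 1; remove 7 from row 2 of P and reverse-bump: 7 enters row 1 and ejects 3. So w(3) = 3. P is now [[1, 7]].
Step i=2: Q has 2 at row 1, column 2; remove that cell from P, ejecting 7. So w(2) = 7. P is now [[1]].
Step i=1: Q has 1 at row 1, column 1; remove that cell from P, ejecting 1. So w(1) = 1. P is now [].

So w = 1 7 3 2 6 4 8 5.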